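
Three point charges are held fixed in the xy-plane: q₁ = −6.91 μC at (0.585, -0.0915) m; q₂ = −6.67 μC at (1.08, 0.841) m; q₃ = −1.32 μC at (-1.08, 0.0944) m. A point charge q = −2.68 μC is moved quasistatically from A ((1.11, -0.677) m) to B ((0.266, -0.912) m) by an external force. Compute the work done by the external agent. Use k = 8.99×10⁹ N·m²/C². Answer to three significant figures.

-0.0401 J

For quasistatic motion the external work equals the change in potential energy: W_ext = qΔV = q(V_B − V_A).
At A: distances to the source charges are 0.786 m, 1.52 m, 2.32 m; V_A = Σ kqᵢ/rᵢ = -1.24×10⁵ V.
At B: distances to the source charges are 0.880 m, 1.93 m, 1.68 m; V_B = Σ kqᵢ/rᵢ = -1.09×10⁵ V.
ΔV = V_B − V_A = 1.49×10⁴ V.
W_ext = qΔV = (-2.68×10⁻⁶ C)(1.49×10⁴ V) = -0.0401 J.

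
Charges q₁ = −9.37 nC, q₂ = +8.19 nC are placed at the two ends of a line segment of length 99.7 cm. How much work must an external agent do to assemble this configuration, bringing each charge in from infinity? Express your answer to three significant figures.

-6.92×10⁻⁷ J

The work to assemble the configuration equals its total potential energy, U = Σ kqᵢqⱼ/rᵢⱼ over all pairs.
The separation is r = 0.997 m.
U = (-6.92×10⁻⁷) = -6.92×10⁻⁷ J.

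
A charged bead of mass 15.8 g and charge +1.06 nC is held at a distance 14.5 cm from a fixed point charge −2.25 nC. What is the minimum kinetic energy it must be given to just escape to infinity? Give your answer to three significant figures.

1.48×10⁻⁷ J

To just escape, total mechanical energy must reach zero at infinity: ½mv²_min + U = 0, so ½mv²_min = −U = |kQq|/r.
|U| = |kQq|/r = (8.99×10⁹ N·m²/C²)(2.25×10⁻⁹)(1.06×10⁻⁹)/(0.145) = 1.48×10⁻⁷ J.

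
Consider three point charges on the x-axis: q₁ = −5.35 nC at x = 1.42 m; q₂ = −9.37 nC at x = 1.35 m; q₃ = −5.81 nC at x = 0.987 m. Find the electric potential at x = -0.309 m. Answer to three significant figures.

-119 V

Electric potential is a scalar, so the contributions from each charge add algebraically: V = Σ kqᵢ/rᵢ.
Distances from the field point to each charge: r₁ = 1.73 m, r₂ = 1.66 m, r₃ = 1.30 m.
V = k[(-5.35×10⁻⁹)/(1.73) + (-9.37×10⁻⁹)/(1.66) + (-5.81×10⁻⁹)/(1.30)] = -119 V.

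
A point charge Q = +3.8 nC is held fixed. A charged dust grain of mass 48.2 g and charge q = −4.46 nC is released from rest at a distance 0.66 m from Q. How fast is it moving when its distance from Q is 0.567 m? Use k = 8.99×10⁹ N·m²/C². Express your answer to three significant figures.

1.25×10⁻³ m/s

Only the electrostatic force acts, so mechanical energy is conserved: ½mv² = U₁ − U₂ = kQq(1/r₁ − 1/r₂).
U₁ − U₂ = (8.99×10⁹ N·m²/C²)(3.80×10⁻⁹ C)(-4.46×10⁻⁹ C)(1/0.660 − 1/0.567) = 3.79×10⁻⁸ J.
v = √(2·3.79×10⁻⁸/0.0482) = 1.25×10⁻³ m/s.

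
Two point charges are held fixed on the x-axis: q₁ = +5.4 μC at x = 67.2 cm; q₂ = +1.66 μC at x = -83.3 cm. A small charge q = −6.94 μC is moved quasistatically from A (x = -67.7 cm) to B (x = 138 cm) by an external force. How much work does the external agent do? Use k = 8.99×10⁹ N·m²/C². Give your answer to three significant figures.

For quasistatic motion the external work equals the change in potential energy: W_ext = qΔV = q(V_B − V_A).
At A: distances to the source charges are 1.35 m, 0.156 m; V_A = Σ kqᵢ/rᵢ = 1.32×10⁵ V.
At B: distances to the source charges are 0.708 m, 2.21 m; V_B = Σ kqᵢ/rᵢ = 7.53×10⁴ V.
ΔV = V_B − V_A = -5.63×10⁴ V.
W_ext = qΔV = (-6.94×10⁻⁶ C)(-5.63×10⁴ V) = 0.391 J.

0.391 J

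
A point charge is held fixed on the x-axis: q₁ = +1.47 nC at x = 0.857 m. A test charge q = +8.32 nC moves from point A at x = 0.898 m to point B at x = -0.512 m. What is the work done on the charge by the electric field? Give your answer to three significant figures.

The work done by the electric force is W_field = −ΔU = −q(V_B − V_A) = q(V_A − V_B).
At A: distance to the source charge is 0.0410 m; V_A = kq₁/r = 322 V.
At B: distance to the source charge is 1.37 m; V_B = kq₁/r = 9.65 V.
ΔV = V_B − V_A = -313 V.
W_field = −qΔV = −(8.32×10⁻⁹ C)(-313 V) = 2.60×10⁻⁶ J.

2.60×10⁻⁶ J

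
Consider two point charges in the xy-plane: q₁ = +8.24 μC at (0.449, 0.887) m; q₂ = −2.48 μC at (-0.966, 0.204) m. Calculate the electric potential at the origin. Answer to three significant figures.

Electric potential is a scalar, so the contributions from each charge add algebraically: V = Σ kqᵢ/rᵢ.
Distances from the field point to each charge: r₁ = 0.994 m, r₂ = 0.987 m.
V = k[(8.24×10⁻⁶)/(0.994) + (-2.48×10⁻⁶)/(0.987)] = 5.19×10⁴ V.

5.19×10⁴ V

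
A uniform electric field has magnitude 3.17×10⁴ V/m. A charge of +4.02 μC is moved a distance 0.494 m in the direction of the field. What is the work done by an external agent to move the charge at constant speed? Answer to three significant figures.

-0.0630 J

The potential change for a displacement 0.494 m in the direction of the field is ΔV = −Ed = -1.57×10⁴ V.
W_ext = qΔV = -0.0630 J.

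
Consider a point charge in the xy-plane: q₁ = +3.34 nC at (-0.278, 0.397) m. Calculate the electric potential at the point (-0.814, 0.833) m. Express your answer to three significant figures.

43.5 V

The total potential is the scalar sum of each charge's contribution, V = Σ kqᵢ/rᵢ.
Distances from the field point to each charge: r₁ = 0.691 m.
V = k[(3.34×10⁻⁹)/(0.691)] = 43.5 V.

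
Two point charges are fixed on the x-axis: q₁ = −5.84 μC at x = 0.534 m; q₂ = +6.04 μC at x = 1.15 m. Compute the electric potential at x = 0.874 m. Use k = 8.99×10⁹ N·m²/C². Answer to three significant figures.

The total potential is the scalar sum of each charge's contribution, V = Σ kqᵢ/rᵢ.
Distances from the field point to each charge: r₁ = 0.340 m, r₂ = 0.276 m.
V = k[(-5.84×10⁻⁶)/(0.340) + (6.04×10⁻⁶)/(0.276)] = 4.23×10⁴ V.

4.23×10⁴ V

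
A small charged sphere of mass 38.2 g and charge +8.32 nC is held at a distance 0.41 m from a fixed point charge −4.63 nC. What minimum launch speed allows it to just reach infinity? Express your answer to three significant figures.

6.65×10⁻³ m/s

To just escape, total mechanical energy must reach zero at infinity: ½mv²_min + U = 0, so ½mv²_min = −U = |kQq|/r.
|U| = |kQq|/r = (8.99×10⁹ N·m²/C²)(4.63×10⁻⁹)(8.32×10⁻⁹)/(0.410) = 8.45×10⁻⁷ J.
v_min = √(2|U|/m) = √(2·8.45×10⁻⁷/0.0382) = 6.65×10⁻³ m/s.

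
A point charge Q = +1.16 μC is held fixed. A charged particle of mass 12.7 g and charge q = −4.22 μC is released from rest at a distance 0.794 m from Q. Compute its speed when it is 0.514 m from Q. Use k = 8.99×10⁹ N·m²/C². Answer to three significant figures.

Only the electrostatic force acts, so mechanical energy is conserved: ½mv² = U₁ − U₂ = kQq(1/r₁ − 1/r₂).
U₁ − U₂ = (8.99×10⁹ N·m²/C²)(1.16×10⁻⁶ C)(-4.22×10⁻⁶ C)(1/0.794 − 1/0.514) = 0.0302 J.
v = √(2·0.0302/0.0127) = 2.18 m/s.

2.18 m/s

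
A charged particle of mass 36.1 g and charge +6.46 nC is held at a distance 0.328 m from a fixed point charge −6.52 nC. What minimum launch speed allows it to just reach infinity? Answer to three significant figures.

8.00×10⁻³ m/s

To just escape, total mechanical energy must reach zero at infinity: ½mv²_min + U = 0, so ½mv²_min = −U = |kQq|/r.
|U| = |kQq|/r = (8.99×10⁹ N·m²/C²)(6.52×10⁻⁹)(6.46×10⁻⁹)/(0.328) = 1.15×10⁻⁶ J.
v_min = √(2|U|/m) = √(2·1.15×10⁻⁶/0.0361) = 8.00×10⁻³ m/s.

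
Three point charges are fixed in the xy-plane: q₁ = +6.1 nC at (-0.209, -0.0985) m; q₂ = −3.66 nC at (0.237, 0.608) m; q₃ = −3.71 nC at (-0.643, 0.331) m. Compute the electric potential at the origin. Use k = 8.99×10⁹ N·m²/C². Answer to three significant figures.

The total potential is the scalar sum of each charge's contribution, V = Σ kqᵢ/rᵢ.
Distances from the field point to each charge: r₁ = 0.231 m, r₂ = 0.653 m, r₃ = 0.723 m.
V = k[(6.10×10⁻⁹)/(0.231) + (-3.66×10⁻⁹)/(0.653) + (-3.71×10⁻⁹)/(0.723)] = 141 V.

141 V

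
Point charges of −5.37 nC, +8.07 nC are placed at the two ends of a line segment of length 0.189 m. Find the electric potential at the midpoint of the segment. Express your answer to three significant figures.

The total potential is the scalar sum of each charge's contribution, V = Σ kqᵢ/rᵢ.
Each charge is 0.0945 m from the midpoint.
V = k[(-5.37×10⁻⁹)/(0.0945) + (8.07×10⁻⁹)/(0.0945)] = 257 V.

257 V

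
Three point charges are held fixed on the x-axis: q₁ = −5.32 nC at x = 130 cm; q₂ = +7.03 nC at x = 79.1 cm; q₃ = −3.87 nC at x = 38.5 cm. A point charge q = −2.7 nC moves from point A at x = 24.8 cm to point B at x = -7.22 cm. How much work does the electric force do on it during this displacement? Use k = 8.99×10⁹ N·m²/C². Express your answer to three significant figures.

3.92×10⁻⁷ J

The work done by the electric force is W_field = −ΔU = −q(V_B − V_A) = q(V_A − V_B).
At A: distances to the source charges are 1.05 m, 0.543 m, 0.137 m; V_A = Σ kqᵢ/rᵢ = -183 V.
At B: distances to the source charges are 1.37 m, 0.863 m, 0.457 m; V_B = Σ kqᵢ/rᵢ = -37.7 V.
ΔV = V_B − V_A = 145 V.
W_field = −qΔV = −(-2.70×10⁻⁹ C)(145 V) = 3.92×10⁻⁷ J.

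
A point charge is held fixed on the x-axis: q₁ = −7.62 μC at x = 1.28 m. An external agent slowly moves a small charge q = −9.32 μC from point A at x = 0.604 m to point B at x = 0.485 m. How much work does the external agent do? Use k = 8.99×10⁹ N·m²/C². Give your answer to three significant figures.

-0.141 J

For quasistatic motion the external work equals the change in potential energy: W_ext = qΔV = q(V_B − V_A).
At A: distance to the source charge is 0.676 m; V_A = kq₁/r = -1.01×10⁵ V.
At B: distance to the source charge is 0.795 m; V_B = kq₁/r = -8.62×10⁴ V.
ΔV = V_B − V_A = 1.52×10⁴ V.
W_ext = qΔV = (-9.32×10⁻⁶ C)(1.52×10⁴ V) = -0.141 J.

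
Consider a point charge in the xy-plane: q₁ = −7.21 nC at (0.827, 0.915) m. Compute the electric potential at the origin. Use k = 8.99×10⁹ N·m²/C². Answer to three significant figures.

Electric potential is a scalar, so the contributions from each charge add algebraically: V = Σ kqᵢ/rᵢ.
Distances from the field point to each charge: r₁ = 1.23 m.
V = k[(-7.21×10⁻⁹)/(1.23)] = -52.6 V.

-52.6 V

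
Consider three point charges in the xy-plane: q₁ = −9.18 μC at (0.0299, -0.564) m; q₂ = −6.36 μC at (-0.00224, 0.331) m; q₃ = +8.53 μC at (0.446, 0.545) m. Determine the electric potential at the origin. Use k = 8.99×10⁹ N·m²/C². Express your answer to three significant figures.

Electric potential is a scalar, so the contributions from each charge add algebraically: V = Σ kqᵢ/rᵢ.
Distances from the field point to each charge: r₁ = 0.565 m, r₂ = 0.331 m, r₃ = 0.704 m.
V = k[(-9.18×10⁻⁶)/(0.565) + (-6.36×10⁻⁶)/(0.331) + (8.53×10⁻⁶)/(0.704)] = -2.10×10⁵ V.

-2.10×10⁵ V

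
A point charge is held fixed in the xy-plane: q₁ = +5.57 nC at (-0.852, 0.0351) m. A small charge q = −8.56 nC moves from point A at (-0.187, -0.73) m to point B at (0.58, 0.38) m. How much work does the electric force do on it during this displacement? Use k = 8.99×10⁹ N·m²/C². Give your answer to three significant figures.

-1.32×10⁻⁷ J

The work done by the electric force is W_field = −ΔU = −q(V_B − V_A) = q(V_A − V_B).
At A: distance to the source charge is 1.01 m; V_A = kq₁/r = 49.4 V.
At B: distance to the source charge is 1.47 m; V_B = kq₁/r = 34.0 V.
ΔV = V_B − V_A = -15.4 V.
W_field = −qΔV = −(-8.56×10⁻⁹ C)(-15.4 V) = -1.32×10⁻⁷ J.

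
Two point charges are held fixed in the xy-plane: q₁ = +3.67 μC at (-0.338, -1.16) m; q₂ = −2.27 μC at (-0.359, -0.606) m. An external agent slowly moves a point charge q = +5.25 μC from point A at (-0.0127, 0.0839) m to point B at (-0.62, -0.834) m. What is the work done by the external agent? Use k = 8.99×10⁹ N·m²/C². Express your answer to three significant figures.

0.0968 J

For quasistatic motion the external work equals the change in potential energy: W_ext = qΔV = q(V_B − V_A).
At A: distances to the source charges are 1.29 m, 0.772 m; V_A = Σ kqᵢ/rᵢ = -775 V.
At B: distances to the source charges are 0.431 m, 0.347 m; V_B = Σ kqᵢ/rᵢ = 1.77×10⁴ V.
ΔV = V_B − V_A = 1.84×10⁴ V.
W_ext = qΔV = (5.25×10⁻⁶ C)(1.84×10⁴ V) = 0.0968 J.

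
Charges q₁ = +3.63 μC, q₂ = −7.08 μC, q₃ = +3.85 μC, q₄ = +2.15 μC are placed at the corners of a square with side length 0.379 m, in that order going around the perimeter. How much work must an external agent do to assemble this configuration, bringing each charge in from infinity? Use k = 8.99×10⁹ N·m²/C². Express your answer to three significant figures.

-0.896 J

The assembly work is the sum of pairwise potential energies, U = Σ_{i<j} kqᵢqⱼ/rᵢⱼ.
The four side pairs have separation 0.379 m and the two diagonal pairs 0.536 m.
Summing all 6 pair terms gives U = -0.896 J.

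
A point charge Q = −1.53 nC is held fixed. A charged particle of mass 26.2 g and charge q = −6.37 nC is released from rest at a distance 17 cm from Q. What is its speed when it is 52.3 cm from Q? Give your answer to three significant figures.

Only the electrostatic force acts, so mechanical energy is conserved: ½mv² = U₁ − U₂ = kQq(1/r₁ − 1/r₂).
U₁ − U₂ = (8.99×10⁹ N·m²/C²)(-1.53×10⁻⁹ C)(-6.37×10⁻⁹ C)(1/0.170 − 1/0.523) = 3.48×10⁻⁷ J.
v = √(2·3.48×10⁻⁷/0.0262) = 5.15×10⁻³ m/s.

5.15×10⁻³ m/s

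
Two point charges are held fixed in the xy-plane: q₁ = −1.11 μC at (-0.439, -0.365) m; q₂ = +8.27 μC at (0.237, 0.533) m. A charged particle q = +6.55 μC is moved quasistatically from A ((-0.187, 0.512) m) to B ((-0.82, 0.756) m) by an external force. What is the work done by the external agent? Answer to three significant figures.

For quasistatic motion the external work equals the change in potential energy: W_ext = qΔV = q(V_B − V_A).
At A: distances to the source charges are 0.912 m, 0.425 m; V_A = Σ kqᵢ/rᵢ = 1.64×10⁵ V.
At B: distances to the source charges are 1.18 m, 1.08 m; V_B = Σ kqᵢ/rᵢ = 6.04×10⁴ V.
ΔV = V_B − V_A = -1.04×10⁵ V.
W_ext = qΔV = (6.55×10⁻⁶ C)(-1.04×10⁵ V) = -0.680 J.

-0.680 J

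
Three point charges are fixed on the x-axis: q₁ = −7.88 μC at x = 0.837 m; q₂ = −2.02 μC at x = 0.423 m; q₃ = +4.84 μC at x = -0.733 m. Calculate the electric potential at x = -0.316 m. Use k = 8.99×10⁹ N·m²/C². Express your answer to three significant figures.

1.83×10⁴ V

The total potential is the scalar sum of each charge's contribution, V = Σ kqᵢ/rᵢ.
Distances from the field point to each charge: r₁ = 1.15 m, r₂ = 0.739 m, r₃ = 0.417 m.
V = k[(-7.88×10⁻⁶)/(1.15) + (-2.02×10⁻⁶)/(0.739) + (4.84×10⁻⁶)/(0.417)] = 1.83×10⁴ V.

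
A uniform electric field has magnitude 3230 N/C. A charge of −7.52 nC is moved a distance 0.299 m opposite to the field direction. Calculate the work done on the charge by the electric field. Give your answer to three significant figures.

The potential change for a displacement 0.299 m opposite to the field direction is ΔV = +Ed = 966 V.
W_field = −qΔV = 7.26×10⁻⁶ J.

7.26×10⁻⁶ J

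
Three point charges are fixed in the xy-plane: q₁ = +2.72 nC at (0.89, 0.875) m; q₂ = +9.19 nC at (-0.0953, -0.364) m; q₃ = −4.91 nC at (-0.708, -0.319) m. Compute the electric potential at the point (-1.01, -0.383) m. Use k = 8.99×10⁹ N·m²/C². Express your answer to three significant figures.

-42.0 V

The total potential is the scalar sum of each charge's contribution, V = Σ kqᵢ/rᵢ.
Distances from the field point to each charge: r₁ = 2.28 m, r₂ = 0.915 m, r₃ = 0.309 m.
V = k[(2.72×10⁻⁹)/(2.28) + (9.19×10⁻⁹)/(0.915) + (-4.91×10⁻⁹)/(0.309)] = -42.0 V.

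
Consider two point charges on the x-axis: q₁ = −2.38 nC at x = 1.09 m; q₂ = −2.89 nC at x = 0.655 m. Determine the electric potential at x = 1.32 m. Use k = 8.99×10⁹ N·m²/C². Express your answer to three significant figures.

Electric potential is a scalar, so the contributions from each charge add algebraically: V = Σ kqᵢ/rᵢ.
Distances from the field point to each charge: r₁ = 0.230 m, r₂ = 0.665 m.
V = k[(-2.38×10⁻⁹)/(0.230) + (-2.89×10⁻⁹)/(0.665)] = -132 V.

-132 V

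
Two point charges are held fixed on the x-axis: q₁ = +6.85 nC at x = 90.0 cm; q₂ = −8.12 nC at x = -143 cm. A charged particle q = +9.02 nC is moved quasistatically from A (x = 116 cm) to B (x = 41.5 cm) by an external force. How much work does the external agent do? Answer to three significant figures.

-1.09×10⁻⁶ J

For quasistatic motion the external work equals the change in potential energy: W_ext = qΔV = q(V_B − V_A).
At A: distances to the source charges are 0.260 m, 2.59 m; V_A = Σ kqᵢ/rᵢ = 209 V.
At B: distances to the source charges are 0.485 m, 1.84 m; V_B = Σ kqᵢ/rᵢ = 87.4 V.
ΔV = V_B − V_A = -121 V.
W_ext = qΔV = (9.02×10⁻⁹ C)(-121 V) = -1.09×10⁻⁶ J.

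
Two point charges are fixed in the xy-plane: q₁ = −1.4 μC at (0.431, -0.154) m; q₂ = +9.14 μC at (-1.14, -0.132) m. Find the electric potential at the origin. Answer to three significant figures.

4.41×10⁴ V

The total potential is the scalar sum of each charge's contribution, V = Σ kqᵢ/rᵢ.
Distances from the field point to each charge: r₁ = 0.458 m, r₂ = 1.15 m.
V = k[(-1.40×10⁻⁶)/(0.458) + (9.14×10⁻⁶)/(1.15)] = 4.41×10⁴ V.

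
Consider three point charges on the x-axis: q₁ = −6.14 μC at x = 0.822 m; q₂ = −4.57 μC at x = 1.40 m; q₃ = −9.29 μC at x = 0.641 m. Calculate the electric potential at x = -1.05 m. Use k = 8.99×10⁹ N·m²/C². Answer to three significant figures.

Electric potential is a scalar, so the contributions from each charge add algebraically: V = Σ kqᵢ/rᵢ.
Distances from the field point to each charge: r₁ = 1.87 m, r₂ = 2.45 m, r₃ = 1.69 m.
V = k[(-6.14×10⁻⁶)/(1.87) + (-4.57×10⁻⁶)/(2.45) + (-9.29×10⁻⁶)/(1.69)] = -9.56×10⁴ V.

-9.56×10⁴ V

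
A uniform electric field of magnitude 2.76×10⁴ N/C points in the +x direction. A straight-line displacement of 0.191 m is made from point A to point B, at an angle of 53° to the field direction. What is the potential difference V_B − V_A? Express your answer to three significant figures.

Only the component of displacement along E changes the potential: ΔV = −E·d·cosθ.
ΔV = −(2.76×10⁴ V/m)(0.191 m)cos53° = -3170 V.

-3170 V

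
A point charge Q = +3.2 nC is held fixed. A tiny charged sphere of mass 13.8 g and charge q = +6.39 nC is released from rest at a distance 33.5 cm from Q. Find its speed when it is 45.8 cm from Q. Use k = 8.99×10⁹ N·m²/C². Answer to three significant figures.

Only the electrostatic force acts, so mechanical energy is conserved: ½mv² = U₁ − U₂ = kQq(1/r₁ − 1/r₂).
U₁ − U₂ = (8.99×10⁹ N·m²/C²)(3.20×10⁻⁹ C)(6.39×10⁻⁹ C)(1/0.335 − 1/0.458) = 1.47×10⁻⁷ J.
v = √(2·1.47×10⁻⁷/0.0138) = 4.62×10⁻³ m/s.

4.62×10⁻³ m/s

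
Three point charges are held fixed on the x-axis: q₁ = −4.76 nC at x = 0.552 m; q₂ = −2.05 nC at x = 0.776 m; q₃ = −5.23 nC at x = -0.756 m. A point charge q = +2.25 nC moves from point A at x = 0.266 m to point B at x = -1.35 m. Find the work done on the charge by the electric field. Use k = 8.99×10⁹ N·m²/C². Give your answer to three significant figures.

The work done by the electric force is W_field = −ΔU = −q(V_B − V_A) = q(V_A − V_B).
At A: distances to the source charges are 0.286 m, 0.510 m, 1.02 m; V_A = Σ kqᵢ/rᵢ = -232 V.
At B: distances to the source charges are 1.90 m, 2.13 m, 0.594 m; V_B = Σ kqᵢ/rᵢ = -110 V.
ΔV = V_B − V_A = 121 V.
W_field = −qΔV = −(2.25×10⁻⁹ C)(121 V) = -2.73×10⁻⁷ J.

-2.73×10⁻⁷ J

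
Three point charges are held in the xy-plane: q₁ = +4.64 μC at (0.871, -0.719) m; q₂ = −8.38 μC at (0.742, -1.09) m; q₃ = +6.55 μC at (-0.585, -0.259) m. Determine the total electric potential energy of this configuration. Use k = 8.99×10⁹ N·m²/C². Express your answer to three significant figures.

The work to assemble the configuration equals its total potential energy, U = Σ kqᵢqⱼ/rᵢⱼ over all pairs.
Pair separations: r₁₂ = 0.393 m, r₁₃ = 1.53 m, r₂₃ = 1.57 m.
U = (-0.890) + (0.179) + (-0.315) = -1.03 J.

-1.03 J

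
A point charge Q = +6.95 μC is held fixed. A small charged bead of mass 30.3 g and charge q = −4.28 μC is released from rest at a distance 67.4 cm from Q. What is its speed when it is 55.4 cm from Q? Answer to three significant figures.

Only the electrostatic force acts, so mechanical energy is conserved: ½mv² = U₁ − U₂ = kQq(1/r₁ − 1/r₂).
U₁ − U₂ = (8.99×10⁹ N·m²/C²)(6.95×10⁻⁶ C)(-4.28×10⁻⁶ C)(1/0.674 − 1/0.554) = 0.0859 J.
v = √(2·0.0859/0.0303) = 2.38 m/s.

2.38 m/s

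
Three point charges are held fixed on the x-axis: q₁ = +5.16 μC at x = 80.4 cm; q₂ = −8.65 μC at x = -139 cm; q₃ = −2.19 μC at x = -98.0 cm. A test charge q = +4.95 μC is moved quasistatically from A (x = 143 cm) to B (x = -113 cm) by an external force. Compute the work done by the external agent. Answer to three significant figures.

For quasistatic motion the external work equals the change in potential energy: W_ext = qΔV = q(V_B − V_A).
At A: distances to the source charges are 0.626 m, 2.82 m, 2.41 m; V_A = Σ kqᵢ/rᵢ = 3.84×10⁴ V.
At B: distances to the source charges are 1.93 m, 0.260 m, 0.150 m; V_B = Σ kqᵢ/rᵢ = -4.06×10⁵ V.
ΔV = V_B − V_A = -4.45×10⁵ V.
W_ext = qΔV = (4.95×10⁻⁶ C)(-4.45×10⁵ V) = -2.20 J.

-2.20 J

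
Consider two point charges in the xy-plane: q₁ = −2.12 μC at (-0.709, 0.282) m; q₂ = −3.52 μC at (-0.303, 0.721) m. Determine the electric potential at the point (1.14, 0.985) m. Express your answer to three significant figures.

Electric potential is a scalar, so the contributions from each charge add algebraically: V = Σ kqᵢ/rᵢ.
Distances from the field point to each charge: r₁ = 1.98 m, r₂ = 1.47 m.
V = k[(-2.12×10⁻⁶)/(1.98) + (-3.52×10⁻⁶)/(1.47)] = -3.12×10⁴ V.

-3.12×10⁴ V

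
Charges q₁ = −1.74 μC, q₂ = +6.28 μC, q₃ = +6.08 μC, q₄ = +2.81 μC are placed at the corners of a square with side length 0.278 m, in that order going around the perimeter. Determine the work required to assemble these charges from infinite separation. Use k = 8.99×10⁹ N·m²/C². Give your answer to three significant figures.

1.44 J

The work to assemble the configuration equals its total potential energy, U = Σ kqᵢqⱼ/rᵢⱼ over all pairs.
The four side pairs have separation 0.278 m and the two diagonal pairs 0.393 m.
Summing all 6 pair terms gives U = 1.44 J.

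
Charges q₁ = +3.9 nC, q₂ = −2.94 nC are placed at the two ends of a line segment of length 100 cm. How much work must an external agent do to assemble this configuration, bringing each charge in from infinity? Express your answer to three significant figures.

-1.03×10⁻⁷ J

The work to assemble the configuration equals its total potential energy, U = Σ kqᵢqⱼ/rᵢⱼ over all pairs.
The separation is r = 1.00 m.
U = (-1.03×10⁻⁷) = -1.03×10⁻⁷ J.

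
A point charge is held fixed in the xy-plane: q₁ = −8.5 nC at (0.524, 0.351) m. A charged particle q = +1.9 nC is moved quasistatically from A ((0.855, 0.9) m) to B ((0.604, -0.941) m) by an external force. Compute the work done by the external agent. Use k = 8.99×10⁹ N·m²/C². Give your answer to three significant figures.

For quasistatic motion the external work equals the change in potential energy: W_ext = qΔV = q(V_B − V_A).
At A: distance to the source charge is 0.641 m; V_A = kq₁/r = -119 V.
At B: distance to the source charge is 1.29 m; V_B = kq₁/r = -59.0 V.
ΔV = V_B − V_A = 60.2 V.
W_ext = qΔV = (1.90×10⁻⁹ C)(60.2 V) = 1.14×10⁻⁷ J.

1.14×10⁻⁷ J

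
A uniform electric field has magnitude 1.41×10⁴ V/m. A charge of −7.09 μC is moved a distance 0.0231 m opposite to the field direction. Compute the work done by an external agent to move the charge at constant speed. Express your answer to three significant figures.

The potential change for a displacement 0.0231 m opposite to the field direction is ΔV = +Ed = 326 V.
W_ext = qΔV = -2.31×10⁻³ J.

-2.31×10⁻³ J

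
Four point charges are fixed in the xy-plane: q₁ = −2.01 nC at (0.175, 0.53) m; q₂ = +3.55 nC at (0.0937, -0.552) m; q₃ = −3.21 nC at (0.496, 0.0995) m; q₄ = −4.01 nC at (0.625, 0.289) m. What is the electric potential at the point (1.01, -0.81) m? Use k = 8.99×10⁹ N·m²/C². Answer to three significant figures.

-36.5 V

Electric potential is a scalar, so the contributions from each charge add algebraically: V = Σ kqᵢ/rᵢ.
Distances from the field point to each charge: r₁ = 1.58 m, r₂ = 0.952 m, r₃ = 1.04 m, r₄ = 1.16 m.
V = k[(-2.01×10⁻⁹)/(1.58) + (3.55×10⁻⁹)/(0.952) + (-3.21×10⁻⁹)/(1.04) + (-4.01×10⁻⁹)/(1.16)] = -36.5 V.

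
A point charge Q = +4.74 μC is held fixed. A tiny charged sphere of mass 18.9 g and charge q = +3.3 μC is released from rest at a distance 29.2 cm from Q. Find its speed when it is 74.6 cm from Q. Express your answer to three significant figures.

Only the electrostatic force acts, so mechanical energy is conserved: ½mv² = U₁ − U₂ = kQq(1/r₁ − 1/r₂).
U₁ − U₂ = (8.99×10⁹ N·m²/C²)(4.74×10⁻⁶ C)(3.30×10⁻⁶ C)(1/0.292 − 1/0.746) = 0.293 J.
v = √(2·0.293/0.0189) = 5.57 m/s.

5.57 m/s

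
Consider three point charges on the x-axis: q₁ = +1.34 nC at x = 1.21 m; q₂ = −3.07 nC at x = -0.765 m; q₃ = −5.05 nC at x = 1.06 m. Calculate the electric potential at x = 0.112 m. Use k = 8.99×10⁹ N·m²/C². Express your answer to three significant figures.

The total potential is the scalar sum of each charge's contribution, V = Σ kqᵢ/rᵢ.
Distances from the field point to each charge: r₁ = 1.10 m, r₂ = 0.877 m, r₃ = 0.948 m.
V = k[(1.34×10⁻⁹)/(1.10) + (-3.07×10⁻⁹)/(0.877) + (-5.05×10⁻⁹)/(0.948)] = -68.4 V.

-68.4 V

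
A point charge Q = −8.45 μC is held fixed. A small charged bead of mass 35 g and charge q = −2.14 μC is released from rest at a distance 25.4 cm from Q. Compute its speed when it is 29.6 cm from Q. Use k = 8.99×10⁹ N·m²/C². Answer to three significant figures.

Only the electrostatic force acts, so mechanical energy is conserved: ½mv² = U₁ − U₂ = kQq(1/r₁ − 1/r₂).
U₁ − U₂ = (8.99×10⁹ N·m²/C²)(-8.45×10⁻⁶ C)(-2.14×10⁻⁶ C)(1/0.254 − 1/0.296) = 0.0908 J.
v = √(2·0.0908/0.0350) = 2.28 m/s.

2.28 m/s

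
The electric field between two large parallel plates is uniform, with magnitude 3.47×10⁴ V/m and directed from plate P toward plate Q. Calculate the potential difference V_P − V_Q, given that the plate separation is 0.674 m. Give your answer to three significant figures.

In a uniform field, potential decreases in the direction of E: ΔV = −E·d for a displacement d parallel to E.
Going from Q to P is a displacement of 0.674 m opposite to the field, so V_P − V_Q = +Ed = 2.34×10⁴ V.

2.34×10⁴ V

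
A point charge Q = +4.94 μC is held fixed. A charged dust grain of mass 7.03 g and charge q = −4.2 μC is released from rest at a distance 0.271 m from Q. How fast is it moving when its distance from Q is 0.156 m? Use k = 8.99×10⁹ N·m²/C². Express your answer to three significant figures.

Only the electrostatic force acts, so mechanical energy is conserved: ½mv² = U₁ − U₂ = kQq(1/r₁ − 1/r₂).
U₁ − U₂ = (8.99×10⁹ N·m²/C²)(4.94×10⁻⁶ C)(-4.20×10⁻⁶ C)(1/0.271 − 1/0.156) = 0.507 J.
v = √(2·0.507/7.03×10⁻³) = 12.0 m/s.

12.0 m/s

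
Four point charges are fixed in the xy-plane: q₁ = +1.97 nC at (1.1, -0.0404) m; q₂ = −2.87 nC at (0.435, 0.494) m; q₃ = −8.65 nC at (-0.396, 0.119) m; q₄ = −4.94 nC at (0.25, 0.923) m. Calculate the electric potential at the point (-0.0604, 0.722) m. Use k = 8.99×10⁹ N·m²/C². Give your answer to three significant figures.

The total potential is the scalar sum of each charge's contribution, V = Σ kqᵢ/rᵢ.
Distances from the field point to each charge: r₁ = 1.39 m, r₂ = 0.545 m, r₃ = 0.690 m, r₄ = 0.370 m.
V = k[(1.97×10⁻⁹)/(1.39) + (-2.87×10⁻⁹)/(0.545) + (-8.65×10⁻⁹)/(0.690) + (-4.94×10⁻⁹)/(0.370)] = -267 V.

-267 V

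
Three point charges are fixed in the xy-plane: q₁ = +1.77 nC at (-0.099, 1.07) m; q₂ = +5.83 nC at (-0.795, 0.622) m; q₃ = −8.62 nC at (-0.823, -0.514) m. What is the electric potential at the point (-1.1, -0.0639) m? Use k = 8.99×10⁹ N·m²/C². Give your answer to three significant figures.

Electric potential is a scalar, so the contributions from each charge add algebraically: V = Σ kqᵢ/rᵢ.
Distances from the field point to each charge: r₁ = 1.51 m, r₂ = 0.751 m, r₃ = 0.529 m.
V = k[(1.77×10⁻⁹)/(1.51) + (5.83×10⁻⁹)/(0.751) + (-8.62×10⁻⁹)/(0.529)] = -66.3 V.

-66.3 V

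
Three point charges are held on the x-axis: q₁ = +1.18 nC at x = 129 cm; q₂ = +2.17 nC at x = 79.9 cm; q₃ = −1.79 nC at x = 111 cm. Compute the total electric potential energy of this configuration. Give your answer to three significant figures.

The work to assemble the configuration equals its total potential energy, U = Σ kqᵢqⱼ/rᵢⱼ over all pairs.
Pair separations: r₁₂ = 0.491 m, r₁₃ = 0.180 m, r₂₃ = 0.311 m.
U = (4.69×10⁻⁸) + (-1.05×10⁻⁷) + (-1.12×10⁻⁷) = -1.71×10⁻⁷ J.

-1.71×10⁻⁷ J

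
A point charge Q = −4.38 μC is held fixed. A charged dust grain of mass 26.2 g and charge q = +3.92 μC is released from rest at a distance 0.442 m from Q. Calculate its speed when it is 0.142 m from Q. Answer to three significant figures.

Only the electrostatic force acts, so mechanical energy is conserved: ½mv² = U₁ − U₂ = kQq(1/r₁ − 1/r₂).
U₁ − U₂ = (8.99×10⁹ N·m²/C²)(-4.38×10⁻⁶ C)(3.92×10⁻⁶ C)(1/0.442 − 1/0.142) = 0.738 J.
v = √(2·0.738/0.0262) = 7.50 m/s.

7.50 m/s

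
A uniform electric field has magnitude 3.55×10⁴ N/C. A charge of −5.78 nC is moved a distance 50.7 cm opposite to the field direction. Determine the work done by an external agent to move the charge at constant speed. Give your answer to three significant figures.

The potential change for a displacement 50.7 cm opposite to the field direction is ΔV = +Ed = 1.80×10⁴ V.
W_ext = qΔV = -1.04×10⁻⁴ J.

-1.04×10⁻⁴ J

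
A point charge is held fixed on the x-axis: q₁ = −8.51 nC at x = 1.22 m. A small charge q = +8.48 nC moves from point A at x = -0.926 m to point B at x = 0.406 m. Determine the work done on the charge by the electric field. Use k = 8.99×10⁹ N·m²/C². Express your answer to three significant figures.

The work done by the electric force is W_field = −ΔU = −q(V_B − V_A) = q(V_A − V_B).
At A: distance to the source charge is 2.15 m; V_A = kq₁/r = -35.6 V.
At B: distance to the source charge is 0.814 m; V_B = kq₁/r = -94.0 V.
ΔV = V_B − V_A = -58.3 V.
W_field = −qΔV = −(8.48×10⁻⁹ C)(-58.3 V) = 4.95×10⁻⁷ J.

4.95×10⁻⁷ J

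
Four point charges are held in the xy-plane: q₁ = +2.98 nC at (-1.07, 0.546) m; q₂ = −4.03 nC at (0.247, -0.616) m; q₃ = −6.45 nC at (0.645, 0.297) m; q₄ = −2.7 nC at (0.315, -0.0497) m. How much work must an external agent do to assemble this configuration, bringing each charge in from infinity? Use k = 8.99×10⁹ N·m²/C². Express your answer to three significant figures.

5.24×10⁻⁷ J

The assembly work is the sum of pairwise potential energies, U = Σ_{i<j} kqᵢqⱼ/rᵢⱼ.
Pair separations: r₁₂ = 1.76 m, r₁₃ = 1.73 m, r₁₄ = 1.51 m, r₂₃ = 0.996 m, r₂₄ = 0.570 m, r₃₄ = 0.479 m.
Summing all 6 pair terms gives U = 5.24×10⁻⁷ J.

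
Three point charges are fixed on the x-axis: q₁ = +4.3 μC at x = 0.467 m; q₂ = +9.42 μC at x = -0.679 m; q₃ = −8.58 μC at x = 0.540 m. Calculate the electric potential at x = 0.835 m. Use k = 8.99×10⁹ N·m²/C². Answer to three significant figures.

-1.00×10⁵ V

Electric potential is a scalar, so the contributions from each charge add algebraically: V = Σ kqᵢ/rᵢ.
Distances from the field point to each charge: r₁ = 0.368 m, r₂ = 1.51 m, r₃ = 0.295 m.
V = k[(4.30×10⁻⁶)/(0.368) + (9.42×10⁻⁶)/(1.51) + (-8.58×10⁻⁶)/(0.295)] = -1.00×10⁵ V.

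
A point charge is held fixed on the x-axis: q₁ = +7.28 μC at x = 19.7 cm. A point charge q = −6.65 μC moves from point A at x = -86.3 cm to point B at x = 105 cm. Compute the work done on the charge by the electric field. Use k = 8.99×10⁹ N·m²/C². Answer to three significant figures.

The work done by the electric force is W_field = −ΔU = −q(V_B − V_A) = q(V_A − V_B).
At A: distance to the source charge is 1.06 m; V_A = kq₁/r = 6.17×10⁴ V.
At B: distance to the source charge is 0.853 m; V_B = kq₁/r = 7.67×10⁴ V.
ΔV = V_B − V_A = 1.50×10⁴ V.
W_field = −qΔV = −(-6.65×10⁻⁶ C)(1.50×10⁴ V) = 0.0996 J.

0.0996 J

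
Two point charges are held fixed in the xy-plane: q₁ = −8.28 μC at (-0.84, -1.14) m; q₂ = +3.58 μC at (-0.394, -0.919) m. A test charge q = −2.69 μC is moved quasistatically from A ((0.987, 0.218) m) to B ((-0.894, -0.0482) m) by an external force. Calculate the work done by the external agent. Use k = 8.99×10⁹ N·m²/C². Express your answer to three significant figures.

For quasistatic motion the external work equals the change in potential energy: W_ext = qΔV = q(V_B − V_A).
At A: distances to the source charges are 2.28 m, 1.79 m; V_A = Σ kqᵢ/rᵢ = -1.47×10⁴ V.
At B: distances to the source charges are 1.09 m, 1.00 m; V_B = Σ kqᵢ/rᵢ = -3.60×10⁴ V.
ΔV = V_B − V_A = -2.13×10⁴ V.
W_ext = qΔV = (-2.69×10⁻⁶ C)(-2.13×10⁴ V) = 0.0574 J.

0.0574 J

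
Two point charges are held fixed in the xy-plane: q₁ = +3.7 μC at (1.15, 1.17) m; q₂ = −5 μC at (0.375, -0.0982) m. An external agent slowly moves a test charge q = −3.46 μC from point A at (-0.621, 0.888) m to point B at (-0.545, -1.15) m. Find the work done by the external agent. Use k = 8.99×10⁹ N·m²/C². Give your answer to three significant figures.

For quasistatic motion the external work equals the change in potential energy: W_ext = qΔV = q(V_B − V_A).
At A: distances to the source charges are 1.79 m, 1.40 m; V_A = Σ kqᵢ/rᵢ = -1.35×10⁴ V.
At B: distances to the source charges are 2.87 m, 1.40 m; V_B = Σ kqᵢ/rᵢ = -2.06×10⁴ V.
ΔV = V_B − V_A = -7070 V.
W_ext = qΔV = (-3.46×10⁻⁶ C)(-7070 V) = 0.0245 J.

0.0245 J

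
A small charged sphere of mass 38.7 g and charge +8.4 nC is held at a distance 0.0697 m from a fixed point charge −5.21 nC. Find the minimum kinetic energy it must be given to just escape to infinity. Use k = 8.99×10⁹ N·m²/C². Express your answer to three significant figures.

To just escape, total mechanical energy must reach zero at infinity: ½mv²_min + U = 0, so ½mv²_min = −U = |kQq|/r.
|U| = |kQq|/r = (8.99×10⁹ N·m²/C²)(5.21×10⁻⁹)(8.40×10⁻⁹)/(0.0697) = 5.64×10⁻⁶ J.

5.64×10⁻⁶ J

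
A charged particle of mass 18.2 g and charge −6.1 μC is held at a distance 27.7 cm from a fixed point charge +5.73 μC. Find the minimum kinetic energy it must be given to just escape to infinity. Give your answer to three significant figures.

1.13 J

To just escape, total mechanical energy must reach zero at infinity: ½mv²_min + U = 0, so ½mv²_min = −U = |kQq|/r.
|U| = |kQq|/r = (8.99×10⁹ N·m²/C²)(5.73×10⁻⁶)(6.10×10⁻⁶)/(0.277) = 1.13 J.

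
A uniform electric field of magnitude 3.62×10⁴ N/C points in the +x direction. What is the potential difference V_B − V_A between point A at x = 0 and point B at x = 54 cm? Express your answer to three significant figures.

In a uniform field, potential decreases in the direction of E: V_B − V_A = −E·Δx.
V_B − V_A = −(3.62×10⁴ V/m)(0.540 m) = -1.95×10⁴ V.

-1.95×10⁴ V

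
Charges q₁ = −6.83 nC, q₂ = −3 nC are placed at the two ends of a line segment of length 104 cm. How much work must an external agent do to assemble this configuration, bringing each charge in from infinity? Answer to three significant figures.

1.77×10⁻⁷ J

The assembly work is the sum of pairwise potential energies, U = Σ_{i<j} kqᵢqⱼ/rᵢⱼ.
The separation is r = 1.04 m.
U = (1.77×10⁻⁷) = 1.77×10⁻⁷ J.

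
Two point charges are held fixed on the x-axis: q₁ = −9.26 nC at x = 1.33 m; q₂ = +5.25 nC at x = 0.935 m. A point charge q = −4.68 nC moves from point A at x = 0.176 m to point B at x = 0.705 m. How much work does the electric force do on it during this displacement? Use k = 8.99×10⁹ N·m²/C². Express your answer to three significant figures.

3.84×10⁻⁷ J

The work done by the electric force is W_field = −ΔU = −q(V_B − V_A) = q(V_A − V_B).
At A: distances to the source charges are 1.15 m, 0.759 m; V_A = Σ kqᵢ/rᵢ = -9.95 V.
At B: distances to the source charges are 0.625 m, 0.230 m; V_B = Σ kqᵢ/rᵢ = 72.0 V.
ΔV = V_B − V_A = 82.0 V.
W_field = −qΔV = −(-4.68×10⁻⁹ C)(82.0 V) = 3.84×10⁻⁷ J.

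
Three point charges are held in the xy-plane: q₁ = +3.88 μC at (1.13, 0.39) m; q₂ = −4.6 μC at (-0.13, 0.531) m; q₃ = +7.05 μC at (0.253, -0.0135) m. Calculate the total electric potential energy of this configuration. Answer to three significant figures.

-0.310 J

The assembly work is the sum of pairwise potential energies, U = Σ_{i<j} kqᵢqⱼ/rᵢⱼ.
Pair separations: r₁₂ = 1.27 m, r₁₃ = 0.965 m, r₂₃ = 0.666 m.
U = (-0.127) + (0.255) + (-0.438) = -0.310 J.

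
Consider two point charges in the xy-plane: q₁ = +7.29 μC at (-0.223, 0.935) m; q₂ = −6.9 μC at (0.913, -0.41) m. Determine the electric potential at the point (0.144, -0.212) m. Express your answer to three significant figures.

Electric potential is a scalar, so the contributions from each charge add algebraically: V = Σ kqᵢ/rᵢ.
Distances from the field point to each charge: r₁ = 1.20 m, r₂ = 0.794 m.
V = k[(7.29×10⁻⁶)/(1.20) + (-6.90×10⁻⁶)/(0.794)] = -2.37×10⁴ V.

-2.37×10⁴ V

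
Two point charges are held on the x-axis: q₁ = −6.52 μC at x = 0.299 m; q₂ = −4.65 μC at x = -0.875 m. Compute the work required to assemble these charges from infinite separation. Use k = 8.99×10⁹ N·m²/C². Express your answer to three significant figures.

0.232 J

The work to assemble the configuration equals its total potential energy, U = Σ kqᵢqⱼ/rᵢⱼ over all pairs.
Pair separations: r₁₂ = 1.17 m.
U = (0.232) = 0.232 J.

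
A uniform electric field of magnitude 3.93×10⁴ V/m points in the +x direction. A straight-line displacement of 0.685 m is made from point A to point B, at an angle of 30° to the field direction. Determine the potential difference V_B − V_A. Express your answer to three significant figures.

-2.33×10⁴ V

Only the component of displacement along E changes the potential: ΔV = −E·d·cosθ.
ΔV = −(3.93×10⁴ V/m)(0.685 m)cos30° = -2.33×10⁴ V.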